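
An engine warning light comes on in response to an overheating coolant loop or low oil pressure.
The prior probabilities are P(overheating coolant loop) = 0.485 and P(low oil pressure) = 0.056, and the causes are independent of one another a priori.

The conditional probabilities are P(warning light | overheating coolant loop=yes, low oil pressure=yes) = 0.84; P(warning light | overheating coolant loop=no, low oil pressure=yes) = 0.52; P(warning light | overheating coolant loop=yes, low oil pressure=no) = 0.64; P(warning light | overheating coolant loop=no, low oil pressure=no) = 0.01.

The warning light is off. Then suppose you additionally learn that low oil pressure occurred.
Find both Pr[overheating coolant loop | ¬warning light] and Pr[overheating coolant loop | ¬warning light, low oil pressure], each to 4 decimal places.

Pr[overheating coolant loop | ¬warning light] ≈ 0.2547; Pr[overheating coolant loop | ¬warning light, low oil pressure] ≈ 0.2389

Sum P(¬warning light|·) weighted by the priors over the 4 (overheating coolant loop, low oil pressure) configurations:
  P(¬warning light) = 0.99*0.515*0.944 + 0.48*0.515*0.056 + 0.36*0.485*0.944 + 0.16*0.485*0.056
        = 0.481298 + 0.013843 + 0.164822 + 0.004346 = 0.664309
Keeping only the overheating coolant loop-present terms gives 0.169168, so
  P(overheating coolant loop | ¬warning light) = 0.169168 / 0.664309 ≈ 0.2547

Now condition on the additional information:
P(¬warning light | low oil pressure) = 0.48×0.515 + 0.16×0.485 = 0.247200 + 0.077600 = 0.324800
The overheating coolant loop-present share is 0.16×0.485 = 0.077600.
Hence the posterior is 0.077600/0.324800 ≈ 0.2389.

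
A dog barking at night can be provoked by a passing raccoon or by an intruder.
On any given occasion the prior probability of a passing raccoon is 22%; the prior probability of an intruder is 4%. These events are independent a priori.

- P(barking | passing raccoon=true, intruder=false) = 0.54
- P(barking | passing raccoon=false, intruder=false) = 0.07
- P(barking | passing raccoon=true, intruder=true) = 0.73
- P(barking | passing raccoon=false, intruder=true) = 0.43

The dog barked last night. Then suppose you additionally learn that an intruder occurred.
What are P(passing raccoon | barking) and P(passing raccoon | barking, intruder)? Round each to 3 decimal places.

P(barking) = 0.07·0.78·0.96 + 0.43·0.78·0.04 + 0.54·0.22·0.96 + 0.73·0.22·0.04 = 0.052416 + 0.013416 + 0.114048 + 0.006424 = 0.186304
Restricting to configurations with passing raccoon present: 0.114048 + 0.006424 = 0.120472.
P(passing raccoon | barking) = 0.120472 / 0.186304 ≈ 0.647

Now also conditioning on intruder=true:
P(barking | intruder) = 0.43×0.78 + 0.73×0.22 = 0.335400 + 0.160600 = 0.496000
The passing raccoon-present share is 0.73×0.22 = 0.160600.
P(passing raccoon | barking, intruder) = 0.160600 / 0.496000 ≈ 0.324

P(passing raccoon | barking) ≈ 0.647; P(passing raccoon | barking, intruder) ≈ 0.324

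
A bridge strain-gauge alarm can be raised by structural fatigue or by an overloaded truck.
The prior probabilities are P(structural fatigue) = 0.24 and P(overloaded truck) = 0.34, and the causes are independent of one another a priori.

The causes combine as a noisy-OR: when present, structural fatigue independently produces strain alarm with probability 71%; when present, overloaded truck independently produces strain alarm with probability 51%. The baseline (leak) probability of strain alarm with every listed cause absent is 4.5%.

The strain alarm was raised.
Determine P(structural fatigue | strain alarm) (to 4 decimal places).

Under noisy-OR, P(strain alarm | causes) = 1 − (1−0.045)·∏(1−qᵢ) over the active causes.
By total probability over the 4 (structural fatigue, overloaded truck) configurations:
  P(strain alarm) = 0.045*0.76*0.66 + 0.53205*0.76*0.34 + 0.72305*0.24*0.66 + 0.864294*0.24*0.34
        = 0.022572 + 0.137482 + 0.114531 + 0.070526 = 0.345111
Keeping only the structural fatigue-present terms gives 0.185057, so
  P(structural fatigue | strain alarm) = 0.185057 / 0.345111 ≈ 0.5362

P(structural fatigue | strain alarm) ≈ 0.5362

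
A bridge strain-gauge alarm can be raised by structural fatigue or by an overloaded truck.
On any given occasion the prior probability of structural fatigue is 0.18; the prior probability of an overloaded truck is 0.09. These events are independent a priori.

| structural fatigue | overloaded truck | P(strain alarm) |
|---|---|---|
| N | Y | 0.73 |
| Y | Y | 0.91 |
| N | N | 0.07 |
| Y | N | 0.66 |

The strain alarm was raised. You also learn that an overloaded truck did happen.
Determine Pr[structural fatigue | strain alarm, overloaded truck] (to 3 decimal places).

Numerator (weight on configurations with structural fatigue): 0.91*0.18 = 0.163800
The normalizing constant is 0.73*0.82 + 0.91*0.18 = 0.762400
Posterior = 0.163800 / 0.762400 ≈ 0.215

Pr[structural fatigue | strain alarm, overloaded truck] ≈ 0.215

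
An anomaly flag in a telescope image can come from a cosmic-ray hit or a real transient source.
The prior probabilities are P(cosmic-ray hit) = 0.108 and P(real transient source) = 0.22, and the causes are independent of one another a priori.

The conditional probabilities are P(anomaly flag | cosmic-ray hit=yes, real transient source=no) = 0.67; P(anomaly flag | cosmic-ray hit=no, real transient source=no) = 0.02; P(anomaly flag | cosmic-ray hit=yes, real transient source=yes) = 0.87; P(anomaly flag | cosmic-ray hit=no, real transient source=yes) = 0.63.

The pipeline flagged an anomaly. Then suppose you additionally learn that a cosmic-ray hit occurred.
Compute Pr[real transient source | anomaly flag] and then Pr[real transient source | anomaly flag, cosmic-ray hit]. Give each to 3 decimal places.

For the numerator, keep only real transient source=true terms: 0.123631 + 0.020671 = 0.144302
Denominator P(anomaly flag): 0.02·0.892·0.78 + 0.63·0.892·0.22 + 0.67·0.108·0.78 + 0.87·0.108·0.22 = 0.214658
Posterior = 0.144302 / 0.214658 ≈ 0.672

Now condition on the additional information:
P(anomaly flag | cosmic-ray hit) = 0.67*0.78 + 0.87*0.22 = 0.522600 + 0.191400 = 0.714000
Of this, 0.191400 comes from 0.87*0.22 (the real transient source=true cases).
Hence the posterior is 0.191400/0.714000 ≈ 0.268.

Pr[real transient source | anomaly flag] ≈ 0.672; Pr[real transient source | anomaly flag, cosmic-ray hit] ≈ 0.268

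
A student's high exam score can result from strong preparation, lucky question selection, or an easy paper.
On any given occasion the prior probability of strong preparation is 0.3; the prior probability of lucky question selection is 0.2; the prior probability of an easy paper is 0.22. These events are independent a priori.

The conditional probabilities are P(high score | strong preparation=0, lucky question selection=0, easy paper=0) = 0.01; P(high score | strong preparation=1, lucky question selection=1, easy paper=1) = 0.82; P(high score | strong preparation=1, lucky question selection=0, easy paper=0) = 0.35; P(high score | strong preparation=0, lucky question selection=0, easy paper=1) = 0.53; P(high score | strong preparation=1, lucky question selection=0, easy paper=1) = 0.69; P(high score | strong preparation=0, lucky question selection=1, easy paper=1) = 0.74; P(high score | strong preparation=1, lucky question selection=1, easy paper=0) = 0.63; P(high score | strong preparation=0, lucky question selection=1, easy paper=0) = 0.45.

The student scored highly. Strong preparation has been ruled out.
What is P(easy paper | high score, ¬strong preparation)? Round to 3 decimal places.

P(easy paper | high score, ¬strong preparation) ≈ 0.622

Enumerate the 4 (lucky question selection, easy paper) configurations and weight by the priors:
  P(high score | ¬strong preparation) = 0.01×0.8×0.78 + 0.53×0.8×0.22 + 0.45×0.2×0.78 + 0.74×0.2×0.22
        = 0.006240 + 0.093280 + 0.070200 + 0.032560 = 0.202280
Keeping only the easy paper-present terms gives 0.125840, so
  P(easy paper | high score, ¬strong preparation) = 0.125840 / 0.202280 ≈ 0.622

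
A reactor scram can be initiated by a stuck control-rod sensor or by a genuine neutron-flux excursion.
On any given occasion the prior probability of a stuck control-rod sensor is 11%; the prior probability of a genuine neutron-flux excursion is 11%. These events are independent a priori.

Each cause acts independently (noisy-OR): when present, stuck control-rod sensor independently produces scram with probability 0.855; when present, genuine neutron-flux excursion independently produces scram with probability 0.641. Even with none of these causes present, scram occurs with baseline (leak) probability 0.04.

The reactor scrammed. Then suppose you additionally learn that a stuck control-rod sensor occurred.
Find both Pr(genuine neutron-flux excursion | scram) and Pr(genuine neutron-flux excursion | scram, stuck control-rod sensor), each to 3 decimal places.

Under noisy-OR, P(scram | causes) = 1 − (1−0.04)·∏(1−qᵢ) over the active causes.
By total probability over the 4 (stuck control-rod sensor, genuine neutron-flux excursion) configurations:
  P(scram) = 0.04*0.89*0.89 + 0.65536*0.89*0.11 + 0.8608*0.11*0.89 + 0.950027*0.11*0.11
        = 0.031684 + 0.064160 + 0.084272 + 0.011495 = 0.191611
The terms with genuine neutron-flux excursion present sum to 0.075655, so
  P(genuine neutron-flux excursion | scram) = 0.075655 / 0.191611 ≈ 0.395

With the extra evidence:
By total probability over both values of genuine neutron-flux excursion:
  P(scram | stuck control-rod sensor) = 0.8608×0.89 + 0.950027×0.11
        = 0.766112 + 0.104503 = 0.870615
Keeping only the genuine neutron-flux excursion-present terms gives 0.104503, so
  P(genuine neutron-flux excursion | scram, stuck control-rod sensor) = 0.104503 / 0.870615 ≈ 0.120
— stuck control-rod sensor explains away the evidence for genuine neutron-flux excursion.

Pr(genuine neutron-flux excursion | scram) ≈ 0.395; Pr(genuine neutron-flux excursion | scram, stuck control-rod sensor) ≈ 0.120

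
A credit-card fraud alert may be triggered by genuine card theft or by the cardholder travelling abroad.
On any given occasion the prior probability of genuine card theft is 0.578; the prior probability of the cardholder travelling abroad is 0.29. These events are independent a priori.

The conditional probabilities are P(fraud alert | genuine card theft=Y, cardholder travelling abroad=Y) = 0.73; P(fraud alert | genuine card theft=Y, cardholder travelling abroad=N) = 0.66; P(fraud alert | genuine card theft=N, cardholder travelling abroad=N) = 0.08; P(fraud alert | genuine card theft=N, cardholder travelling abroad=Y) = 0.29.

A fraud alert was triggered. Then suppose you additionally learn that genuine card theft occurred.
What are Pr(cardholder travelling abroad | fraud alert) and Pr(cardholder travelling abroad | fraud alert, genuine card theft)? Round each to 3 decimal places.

Pr(cardholder travelling abroad | fraud alert) ≈ 0.349; Pr(cardholder travelling abroad | fraud alert, genuine card theft) ≈ 0.311

Enumerate the 4 (genuine card theft, cardholder travelling abroad) configurations and weight by the priors:
  P(fraud alert) = 0.08×0.422×0.71 + 0.29×0.422×0.29 + 0.66×0.578×0.71 + 0.73×0.578×0.29
        = 0.023970 + 0.035490 + 0.270851 + 0.122363 = 0.452674
Configurations with cardholder travelling abroad contribute 0.157853, so
  P(cardholder travelling abroad | fraud alert) = 0.157853 / 0.452674 ≈ 0.349

Now also conditioning on genuine card theft=true:
P(fraud alert | genuine card theft) = 0.66·0.71 + 0.73·0.29 = 0.468600 + 0.211700 = 0.680300
Restricting to configurations with cardholder travelling abroad present: 0.73·0.29 = 0.211700.
So P(cardholder travelling abroad | fraud alert, genuine card theft) = 0.211700/0.680300 ≈ 0.311.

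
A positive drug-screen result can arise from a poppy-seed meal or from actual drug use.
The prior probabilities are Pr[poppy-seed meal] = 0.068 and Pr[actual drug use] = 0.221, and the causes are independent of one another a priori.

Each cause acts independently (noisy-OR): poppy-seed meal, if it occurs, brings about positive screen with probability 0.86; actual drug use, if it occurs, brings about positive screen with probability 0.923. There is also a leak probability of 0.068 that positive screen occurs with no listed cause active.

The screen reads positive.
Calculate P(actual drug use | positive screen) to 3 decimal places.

P(actual drug use | positive screen) ≈ 0.683

Under noisy-OR, P(positive screen | causes) = 1 − (1−0.068)·∏(1−qᵢ) over the active causes.
Weight on actual drug use=true, given the evidence: 0.191191 + 0.014877 = 0.206068
Denominator P(positive screen): 0.068×0.932×0.779 + 0.928236×0.932×0.221 + 0.86952×0.068×0.779 + 0.989953×0.068×0.221 = 0.301498
P(actual drug use | positive screen) = 0.206068/0.301498 ≈ 0.683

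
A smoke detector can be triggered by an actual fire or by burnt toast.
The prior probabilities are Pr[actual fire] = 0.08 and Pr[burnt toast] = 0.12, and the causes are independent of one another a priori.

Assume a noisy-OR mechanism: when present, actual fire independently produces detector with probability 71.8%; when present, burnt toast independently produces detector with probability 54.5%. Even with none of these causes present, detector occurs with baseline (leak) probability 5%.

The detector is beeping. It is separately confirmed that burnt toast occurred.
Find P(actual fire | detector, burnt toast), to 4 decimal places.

Under noisy-OR, P(detector | causes) = 1 − (1−0.05)·∏(1−qᵢ) over the active causes.
P(detector | burnt toast) = 0.56775*0.92 + 0.878105*0.08 = 0.522330 + 0.070248 = 0.592578
The actual fire-present share is 0.878105*0.08 = 0.070248.
So P(actual fire | detector, burnt toast) = 0.070248/0.592578 ≈ 0.1185.

P(actual fire | detector, burnt toast) ≈ 0.1185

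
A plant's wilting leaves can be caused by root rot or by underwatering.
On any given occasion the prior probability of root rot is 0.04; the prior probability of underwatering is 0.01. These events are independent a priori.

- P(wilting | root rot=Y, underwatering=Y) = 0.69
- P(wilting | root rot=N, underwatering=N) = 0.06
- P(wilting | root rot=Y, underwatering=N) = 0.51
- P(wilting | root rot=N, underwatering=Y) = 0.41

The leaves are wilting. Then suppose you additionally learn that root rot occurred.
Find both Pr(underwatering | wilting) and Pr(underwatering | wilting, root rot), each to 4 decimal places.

P(wilting) = 0.06·0.96·0.99 + 0.41·0.96·0.01 + 0.51·0.04·0.99 + 0.69·0.04·0.01 = 0.057024 + 0.003936 + 0.020196 + 0.000276 = 0.081432
The underwatering-present share is 0.003936 + 0.000276 = 0.004212.
So P(underwatering | wilting) = 0.004212/0.081432 ≈ 0.0517.

Now condition on the additional information:
P(wilting | root rot) = 0.51×0.99 + 0.69×0.01 = 0.504900 + 0.006900 = 0.511800
Of this, 0.006900 comes from 0.69×0.01 (the underwatering=true cases).
So P(underwatering | wilting, root rot) = 0.006900/0.511800 ≈ 0.0135.

Pr(underwatering | wilting) ≈ 0.0517; Pr(underwatering | wilting, root rot) ≈ 0.0135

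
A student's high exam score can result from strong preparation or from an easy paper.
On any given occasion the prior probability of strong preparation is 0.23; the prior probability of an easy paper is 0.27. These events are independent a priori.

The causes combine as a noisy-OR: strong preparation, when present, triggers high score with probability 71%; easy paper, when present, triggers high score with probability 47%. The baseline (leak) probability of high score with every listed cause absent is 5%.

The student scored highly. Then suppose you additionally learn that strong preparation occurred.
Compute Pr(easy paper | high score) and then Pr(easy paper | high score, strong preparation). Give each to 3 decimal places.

Pr(easy paper | high score) ≈ 0.511; Pr(easy paper | high score, strong preparation) ≈ 0.304

Under noisy-OR, P(high score | causes) = 1 − (1−0.05)·∏(1−qᵢ) over the active causes.
P(high score) = 0.05×0.77×0.73 + 0.4965×0.77×0.27 + 0.7245×0.23×0.73 + 0.853985×0.23×0.27 = 0.028105 + 0.103222 + 0.121644 + 0.053032 = 0.306003
The easy paper-present share is 0.103222 + 0.053032 = 0.156254.
So P(easy paper | high score) = 0.156254/0.306003 ≈ 0.511.

Now condition on the additional information:
Sum P(high score|·) weighted by the priors over both values of easy paper:
  P(high score | strong preparation) = 0.7245×0.73 + 0.853985×0.27
        = 0.528885 + 0.230576 = 0.759461
Configurations with easy paper contribute 0.230576, so
  P(easy paper | high score, strong preparation) = 0.230576 / 0.759461 ≈ 0.304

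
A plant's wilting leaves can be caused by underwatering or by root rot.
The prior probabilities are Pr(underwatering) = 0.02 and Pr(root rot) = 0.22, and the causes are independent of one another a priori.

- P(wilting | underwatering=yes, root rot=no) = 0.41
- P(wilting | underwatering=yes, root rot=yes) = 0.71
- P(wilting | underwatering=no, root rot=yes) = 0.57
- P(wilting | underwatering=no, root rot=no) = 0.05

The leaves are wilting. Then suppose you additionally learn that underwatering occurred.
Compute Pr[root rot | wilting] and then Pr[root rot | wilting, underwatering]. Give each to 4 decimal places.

For the numerator, keep only root rot=true terms: 0.122892 + 0.003124 = 0.126016
Normalizer over all consistent configurations: 0.05*0.98*0.78 + 0.57*0.98*0.22 + 0.41*0.02*0.78 + 0.71*0.02*0.22 = 0.170632
Posterior = 0.126016 / 0.170632 ≈ 0.7385

With the extra evidence:
For the numerator, keep only root rot=true terms: 0.71·0.22 = 0.156200
The normalizing constant is 0.41·0.78 + 0.71·0.22 = 0.476000
P(root rot | wilting, underwatering) = 0.156200/0.476000 ≈ 0.3282

Pr[root rot | wilting] ≈ 0.7385; Pr[root rot | wilting, underwatering] ≈ 0.3282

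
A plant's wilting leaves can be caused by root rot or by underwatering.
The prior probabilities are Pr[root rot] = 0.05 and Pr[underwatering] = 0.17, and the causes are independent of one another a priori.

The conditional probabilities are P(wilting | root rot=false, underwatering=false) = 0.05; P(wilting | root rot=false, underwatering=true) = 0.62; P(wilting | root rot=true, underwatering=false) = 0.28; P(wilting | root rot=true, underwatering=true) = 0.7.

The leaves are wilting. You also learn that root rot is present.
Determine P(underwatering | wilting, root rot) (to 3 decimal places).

P(underwatering | wilting, root rot) ≈ 0.339

Enumerate both values of underwatering and weight by the priors:
  P(wilting | root rot) = 0.28*0.83 + 0.7*0.17
        = 0.232400 + 0.119000 = 0.351400
Configurations with underwatering contribute 0.119000, so
  P(underwatering | wilting, root rot) = 0.119000 / 0.351400 ≈ 0.339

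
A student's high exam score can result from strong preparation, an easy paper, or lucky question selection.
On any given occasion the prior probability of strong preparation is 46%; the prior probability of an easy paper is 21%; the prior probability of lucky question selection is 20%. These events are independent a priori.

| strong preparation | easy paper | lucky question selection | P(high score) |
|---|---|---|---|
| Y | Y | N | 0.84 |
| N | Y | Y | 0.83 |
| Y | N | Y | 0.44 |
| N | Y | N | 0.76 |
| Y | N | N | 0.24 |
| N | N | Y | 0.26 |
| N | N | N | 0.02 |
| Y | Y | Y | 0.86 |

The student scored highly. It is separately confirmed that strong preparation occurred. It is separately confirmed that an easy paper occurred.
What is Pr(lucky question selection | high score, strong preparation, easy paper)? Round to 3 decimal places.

Pr(lucky question selection | high score, strong preparation, easy paper) ≈ 0.204

P(high score | strong preparation, easy paper) = 0.84·0.8 + 0.86·0.2 = 0.672000 + 0.172000 = 0.844000
The lucky question selection-present share is 0.86·0.2 = 0.172000.
Hence the posterior is 0.172000/0.844000 ≈ 0.204.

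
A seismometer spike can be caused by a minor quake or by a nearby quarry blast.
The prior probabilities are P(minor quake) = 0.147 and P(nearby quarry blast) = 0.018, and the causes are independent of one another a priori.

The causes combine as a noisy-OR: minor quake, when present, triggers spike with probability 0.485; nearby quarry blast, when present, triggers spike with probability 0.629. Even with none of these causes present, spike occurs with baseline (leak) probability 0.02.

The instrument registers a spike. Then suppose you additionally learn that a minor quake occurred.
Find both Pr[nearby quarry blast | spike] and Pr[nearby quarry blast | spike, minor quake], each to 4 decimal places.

Under noisy-OR, P(spike | causes) = 1 − (1−0.02)·∏(1−qᵢ) over the active causes.
P(spike) = 0.02·0.853·0.982 + 0.63642·0.853·0.018 + 0.4953·0.147·0.982 + 0.812756·0.147·0.018 = 0.016753 + 0.009772 + 0.071499 + 0.002151 = 0.100175
Of this, 0.011923 comes from 0.009772 + 0.002151 (the nearby quarry blast=true cases).
P(nearby quarry blast | spike) = 0.011923 / 0.100175 ≈ 0.1190

Now also conditioning on minor quake=true:
P(spike | minor quake) = 0.4953*0.982 + 0.812756*0.018 = 0.486385 + 0.014630 = 0.501015
Restricting to configurations with nearby quarry blast present: 0.812756*0.018 = 0.014630.
P(nearby quarry blast | spike, minor quake) = 0.014630 / 0.501015 ≈ 0.0292
Conditioning on minor quake lowers the posterior on nearby quarry blast: the classic explaining-away effect in a common-effect structure.

Pr[nearby quarry blast | spike] ≈ 0.1190; Pr[nearby quarry blast | spike, minor quake] ≈ 0.0292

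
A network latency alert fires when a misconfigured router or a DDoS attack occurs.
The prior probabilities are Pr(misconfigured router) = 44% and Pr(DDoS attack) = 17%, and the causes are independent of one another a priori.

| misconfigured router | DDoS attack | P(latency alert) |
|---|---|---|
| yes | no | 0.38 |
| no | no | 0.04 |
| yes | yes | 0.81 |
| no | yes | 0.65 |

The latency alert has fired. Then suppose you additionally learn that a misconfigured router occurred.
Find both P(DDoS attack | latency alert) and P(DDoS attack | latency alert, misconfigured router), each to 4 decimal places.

Sum P(latency alert|·) weighted by the priors over the 4 (misconfigured router, DDoS attack) configurations:
  P(latency alert) = 0.04×0.56×0.83 + 0.65×0.56×0.17 + 0.38×0.44×0.83 + 0.81×0.44×0.17
        = 0.018592 + 0.061880 + 0.138776 + 0.060588 = 0.279836
Keeping only the DDoS attack-present terms gives 0.122468, so
  P(DDoS attack | latency alert) = 0.122468 / 0.279836 ≈ 0.4376

Now also conditioning on misconfigured router=true:
P(latency alert | misconfigured router) = 0.38*0.83 + 0.81*0.17 = 0.315400 + 0.137700 = 0.453100
Of this, 0.137700 comes from 0.81*0.17 (the DDoS attack=true cases).
Hence the posterior is 0.137700/0.453100 ≈ 0.3039.

P(DDoS attack | latency alert) ≈ 0.4376; P(DDoS attack | latency alert, misconfigured router) ≈ 0.3039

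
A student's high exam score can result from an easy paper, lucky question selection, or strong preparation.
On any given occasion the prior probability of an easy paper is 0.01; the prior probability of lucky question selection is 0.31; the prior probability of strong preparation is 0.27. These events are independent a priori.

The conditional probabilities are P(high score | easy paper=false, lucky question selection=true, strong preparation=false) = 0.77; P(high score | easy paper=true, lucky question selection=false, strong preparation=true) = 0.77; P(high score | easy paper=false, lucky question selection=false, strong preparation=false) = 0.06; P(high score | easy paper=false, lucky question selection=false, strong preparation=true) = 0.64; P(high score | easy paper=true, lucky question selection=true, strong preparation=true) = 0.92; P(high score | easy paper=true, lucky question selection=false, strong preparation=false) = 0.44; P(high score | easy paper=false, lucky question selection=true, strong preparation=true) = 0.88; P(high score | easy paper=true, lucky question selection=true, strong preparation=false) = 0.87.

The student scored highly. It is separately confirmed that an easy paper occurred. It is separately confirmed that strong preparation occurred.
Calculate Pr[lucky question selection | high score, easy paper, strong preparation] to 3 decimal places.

By total probability over both values of lucky question selection:
  P(high score | easy paper, strong preparation) = 0.77×0.69 + 0.92×0.31
        = 0.531300 + 0.285200 = 0.816500
Configurations with lucky question selection contribute 0.285200, so
  P(lucky question selection | high score, easy paper, strong preparation) = 0.285200 / 0.816500 ≈ 0.349

Pr[lucky question selection | high score, easy paper, strong preparation] ≈ 0.349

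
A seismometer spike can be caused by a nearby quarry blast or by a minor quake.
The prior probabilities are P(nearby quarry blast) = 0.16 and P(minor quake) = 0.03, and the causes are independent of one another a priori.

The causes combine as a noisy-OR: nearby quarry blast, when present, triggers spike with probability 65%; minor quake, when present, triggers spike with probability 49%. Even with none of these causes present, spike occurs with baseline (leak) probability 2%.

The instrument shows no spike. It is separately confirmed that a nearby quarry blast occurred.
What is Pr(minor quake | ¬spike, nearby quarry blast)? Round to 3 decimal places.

Under noisy-OR, P(spike | causes) = 1 − (1−0.02)·∏(1−qᵢ) over the active causes.
P(¬spike | nearby quarry blast) = 0.343·0.97 + 0.17493·0.03 = 0.332710 + 0.005248 = 0.337958
The minor quake-present share is 0.17493·0.03 = 0.005248.
So P(minor quake | ¬spike, nearby quarry blast) = 0.005248/0.337958 ≈ 0.016.

Pr(minor quake | ¬spike, nearby quarry blast) ≈ 0.016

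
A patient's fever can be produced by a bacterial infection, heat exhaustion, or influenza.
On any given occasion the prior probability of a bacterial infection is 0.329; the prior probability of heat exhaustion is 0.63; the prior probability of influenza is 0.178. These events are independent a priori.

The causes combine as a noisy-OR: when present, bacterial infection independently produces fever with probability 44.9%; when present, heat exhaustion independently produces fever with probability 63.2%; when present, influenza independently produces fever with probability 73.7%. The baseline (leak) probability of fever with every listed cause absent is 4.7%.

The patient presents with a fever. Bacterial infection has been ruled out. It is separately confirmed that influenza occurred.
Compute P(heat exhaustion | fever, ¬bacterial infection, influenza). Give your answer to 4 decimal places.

P(heat exhaustion | fever, ¬bacterial infection, influenza) ≈ 0.6735

Under noisy-OR, P(fever | causes) = 1 − (1−0.047)·∏(1−qᵢ) over the active causes.
By total probability over both values of heat exhaustion:
  P(fever | ¬bacterial infection, influenza) = 0.749361*0.37 + 0.907765*0.63
        = 0.277264 + 0.571892 = 0.849156
The terms with heat exhaustion present sum to 0.571892, so
  P(heat exhaustion | fever, ¬bacterial infection, influenza) = 0.571892 / 0.849156 ≈ 0.6735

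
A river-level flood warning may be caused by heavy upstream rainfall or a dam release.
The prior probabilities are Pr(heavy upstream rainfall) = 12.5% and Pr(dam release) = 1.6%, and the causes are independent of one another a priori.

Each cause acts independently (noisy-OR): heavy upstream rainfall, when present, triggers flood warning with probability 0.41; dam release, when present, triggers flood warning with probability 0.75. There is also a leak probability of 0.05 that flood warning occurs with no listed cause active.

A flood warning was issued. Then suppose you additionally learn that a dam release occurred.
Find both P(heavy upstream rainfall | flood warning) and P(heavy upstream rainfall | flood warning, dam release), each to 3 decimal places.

P(heavy upstream rainfall | flood warning) ≈ 0.509; P(heavy upstream rainfall | flood warning, dam release) ≈ 0.139

Under noisy-OR, P(flood warning | causes) = 1 − (1−0.05)·∏(1−qᵢ) over the active causes.
For the numerator, keep only heavy upstream rainfall=true terms: 0.054059 + 0.001720 = 0.055779
Denominator P(flood warning): 0.05*0.875*0.984 + 0.7625*0.875*0.016 + 0.4395*0.125*0.984 + 0.859875*0.125*0.016 = 0.109504
P(heavy upstream rainfall | flood warning) = 0.055779/0.109504 ≈ 0.509

Now condition on the additional information:
Sum P(flood warning|·) weighted by the priors over both values of heavy upstream rainfall:
  P(flood warning | dam release) = 0.7625·0.875 + 0.859875·0.125
        = 0.667187 + 0.107484 = 0.774671
Keeping only the heavy upstream rainfall-present terms gives 0.107484, so
  P(heavy upstream rainfall | flood warning, dam release) = 0.107484 / 0.774671 ≈ 0.139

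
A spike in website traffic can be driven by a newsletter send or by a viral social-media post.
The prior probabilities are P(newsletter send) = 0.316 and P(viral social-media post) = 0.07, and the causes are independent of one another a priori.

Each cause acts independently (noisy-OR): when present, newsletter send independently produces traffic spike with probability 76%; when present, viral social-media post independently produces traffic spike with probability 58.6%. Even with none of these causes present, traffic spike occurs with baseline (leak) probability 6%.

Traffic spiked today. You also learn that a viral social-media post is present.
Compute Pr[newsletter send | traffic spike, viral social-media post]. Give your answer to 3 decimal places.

Pr[newsletter send | traffic spike, viral social-media post] ≈ 0.407

Under noisy-OR, P(traffic spike | causes) = 1 − (1−0.06)·∏(1−qᵢ) over the active causes.
For the numerator, keep only newsletter send=true terms: 0.906602·0.316 = 0.286486
The normalizing constant is 0.61084·0.684 + 0.906602·0.316 = 0.704301
P(newsletter send | traffic spike, viral social-media post) = 0.286486/0.704301 ≈ 0.407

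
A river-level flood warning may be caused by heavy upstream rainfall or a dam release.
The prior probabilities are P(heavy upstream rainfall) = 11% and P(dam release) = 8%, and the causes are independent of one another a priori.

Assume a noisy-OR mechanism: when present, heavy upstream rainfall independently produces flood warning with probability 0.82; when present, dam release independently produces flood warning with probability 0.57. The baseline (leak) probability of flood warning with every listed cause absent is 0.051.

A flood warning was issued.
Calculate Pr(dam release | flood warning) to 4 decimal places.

Under noisy-OR, P(flood warning | causes) = 1 − (1−0.051)·∏(1−qᵢ) over the active causes.
P(flood warning) = 0.051·0.89·0.92 + 0.59193·0.89·0.08 + 0.82918·0.11·0.92 + 0.926547·0.11·0.08 = 0.041759 + 0.042145 + 0.083913 + 0.008154 = 0.175971
Of this, 0.050299 comes from 0.042145 + 0.008154 (the dam release=true cases).
So P(dam release | flood warning) = 0.050299/0.175971 ≈ 0.2858.

Pr(dam release | flood warning) ≈ 0.2858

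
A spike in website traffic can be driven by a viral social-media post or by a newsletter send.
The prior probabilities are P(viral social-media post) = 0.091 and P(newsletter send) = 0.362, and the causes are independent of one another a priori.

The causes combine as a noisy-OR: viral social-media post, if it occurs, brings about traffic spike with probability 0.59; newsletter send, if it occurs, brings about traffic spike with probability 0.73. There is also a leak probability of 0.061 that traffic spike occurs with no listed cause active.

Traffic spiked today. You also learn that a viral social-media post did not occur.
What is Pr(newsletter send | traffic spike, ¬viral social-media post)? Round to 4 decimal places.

Pr(newsletter send | traffic spike, ¬viral social-media post) ≈ 0.8741

Under noisy-OR, P(traffic spike | causes) = 1 − (1−0.061)·∏(1−qᵢ) over the active causes.
Enumerate both values of newsletter send and weight by the priors:
  P(traffic spike | ¬viral social-media post) = 0.061×0.638 + 0.74647×0.362
        = 0.038918 + 0.270222 = 0.309140
Configurations with newsletter send contribute 0.270222, so
  P(newsletter send | traffic spike, ¬viral social-media post) = 0.270222 / 0.309140 ≈ 0.8741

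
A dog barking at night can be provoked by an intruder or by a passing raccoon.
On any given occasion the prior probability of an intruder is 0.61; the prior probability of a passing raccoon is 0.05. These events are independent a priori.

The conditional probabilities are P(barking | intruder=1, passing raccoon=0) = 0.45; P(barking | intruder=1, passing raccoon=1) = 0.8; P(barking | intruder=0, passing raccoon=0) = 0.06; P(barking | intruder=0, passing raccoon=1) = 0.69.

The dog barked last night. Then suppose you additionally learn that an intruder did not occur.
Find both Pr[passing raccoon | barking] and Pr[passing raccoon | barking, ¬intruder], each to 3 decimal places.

Pr[passing raccoon | barking] ≈ 0.118; Pr[passing raccoon | barking, ¬intruder] ≈ 0.377

Numerator (weight on configurations with passing raccoon): 0.013455 + 0.024400 = 0.037855
The normalizing constant is 0.06×0.39×0.95 + 0.69×0.39×0.05 + 0.45×0.61×0.95 + 0.8×0.61×0.05 = 0.320860
P(passing raccoon | barking) = 0.037855/0.320860 ≈ 0.118

Now also conditioning on intruder≠true:
Numerator (weight on configurations with passing raccoon): 0.69·0.05 = 0.034500
Normalizer over all consistent configurations: 0.06·0.95 + 0.69·0.05 = 0.091500
Posterior = 0.034500 / 0.091500 ≈ 0.377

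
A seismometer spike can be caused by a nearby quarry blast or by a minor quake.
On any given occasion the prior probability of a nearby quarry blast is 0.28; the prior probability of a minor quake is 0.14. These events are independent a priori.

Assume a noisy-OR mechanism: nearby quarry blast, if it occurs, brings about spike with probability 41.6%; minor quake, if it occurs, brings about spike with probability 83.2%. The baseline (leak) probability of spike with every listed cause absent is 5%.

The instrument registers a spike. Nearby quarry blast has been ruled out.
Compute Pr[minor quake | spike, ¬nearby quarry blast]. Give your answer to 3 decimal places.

Under noisy-OR, P(spike | causes) = 1 − (1−0.05)·∏(1−qᵢ) over the active causes.
P(spike | ¬nearby quarry blast) = 0.05×0.86 + 0.8404×0.14 = 0.043000 + 0.117656 = 0.160656
The minor quake-present share is 0.8404×0.14 = 0.117656.
P(minor quake | spike, ¬nearby quarry blast) = 0.117656 / 0.160656 ≈ 0.732

Pr[minor quake | spike, ¬nearby quarry blast] ≈ 0.732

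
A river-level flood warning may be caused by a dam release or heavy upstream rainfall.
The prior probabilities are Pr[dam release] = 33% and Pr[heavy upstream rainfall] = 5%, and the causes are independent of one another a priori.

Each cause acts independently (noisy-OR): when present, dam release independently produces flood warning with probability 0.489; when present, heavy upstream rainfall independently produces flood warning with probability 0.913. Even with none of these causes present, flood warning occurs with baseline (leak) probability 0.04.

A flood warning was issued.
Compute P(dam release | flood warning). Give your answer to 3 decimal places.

Under noisy-OR, P(flood warning | causes) = 1 − (1−0.04)·∏(1−qᵢ) over the active causes.
P(flood warning) = 0.04×0.67×0.95 + 0.91648×0.67×0.05 + 0.50944×0.33×0.95 + 0.957321×0.33×0.05 = 0.025460 + 0.030702 + 0.159709 + 0.015796 = 0.231667
Restricting to configurations with dam release present: 0.159709 + 0.015796 = 0.175505.
P(dam release | flood warning) = 0.175505 / 0.231667 ≈ 0.758

P(dam release | flood warning) ≈ 0.758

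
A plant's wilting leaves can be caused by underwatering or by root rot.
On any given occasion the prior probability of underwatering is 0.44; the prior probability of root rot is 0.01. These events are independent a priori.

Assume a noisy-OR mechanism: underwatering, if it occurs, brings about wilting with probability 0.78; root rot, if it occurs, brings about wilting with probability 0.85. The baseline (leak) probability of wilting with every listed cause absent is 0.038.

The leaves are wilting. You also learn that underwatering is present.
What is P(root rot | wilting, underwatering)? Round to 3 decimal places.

Under noisy-OR, P(wilting | causes) = 1 − (1−0.038)·∏(1−qᵢ) over the active causes.
P(wilting | underwatering) = 0.78836·0.99 + 0.968254·0.01 = 0.780476 + 0.009683 = 0.790159
Of this, 0.009683 comes from 0.968254·0.01 (the root rot=true cases).
So P(root rot | wilting, underwatering) = 0.009683/0.790159 ≈ 0.012.

P(root rot | wilting, underwatering) ≈ 0.012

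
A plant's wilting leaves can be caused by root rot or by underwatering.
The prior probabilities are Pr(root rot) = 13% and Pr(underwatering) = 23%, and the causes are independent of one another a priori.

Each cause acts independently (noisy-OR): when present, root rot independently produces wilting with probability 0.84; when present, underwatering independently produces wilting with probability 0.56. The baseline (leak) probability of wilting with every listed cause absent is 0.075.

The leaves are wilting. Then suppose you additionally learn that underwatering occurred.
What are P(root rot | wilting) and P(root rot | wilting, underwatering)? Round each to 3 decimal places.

Under noisy-OR, P(wilting | causes) = 1 − (1−0.075)·∏(1−qᵢ) over the active causes.
P(wilting) = 0.075*0.87*0.77 + 0.593*0.87*0.23 + 0.852*0.13*0.77 + 0.93488*0.13*0.23 = 0.050243 + 0.118659 + 0.085285 + 0.027953 = 0.282140
The root rot-present share is 0.085285 + 0.027953 = 0.113238.
P(root rot | wilting) = 0.113238 / 0.282140 ≈ 0.401

With the extra evidence:
By total probability over both values of root rot:
  P(wilting | underwatering) = 0.593·0.87 + 0.93488·0.13
        = 0.515910 + 0.121534 = 0.637444
Configurations with root rot contribute 0.121534, so
  P(root rot | wilting, underwatering) = 0.121534 / 0.637444 ≈ 0.191

P(root rot | wilting) ≈ 0.401; P(root rot | wilting, underwatering) ≈ 0.191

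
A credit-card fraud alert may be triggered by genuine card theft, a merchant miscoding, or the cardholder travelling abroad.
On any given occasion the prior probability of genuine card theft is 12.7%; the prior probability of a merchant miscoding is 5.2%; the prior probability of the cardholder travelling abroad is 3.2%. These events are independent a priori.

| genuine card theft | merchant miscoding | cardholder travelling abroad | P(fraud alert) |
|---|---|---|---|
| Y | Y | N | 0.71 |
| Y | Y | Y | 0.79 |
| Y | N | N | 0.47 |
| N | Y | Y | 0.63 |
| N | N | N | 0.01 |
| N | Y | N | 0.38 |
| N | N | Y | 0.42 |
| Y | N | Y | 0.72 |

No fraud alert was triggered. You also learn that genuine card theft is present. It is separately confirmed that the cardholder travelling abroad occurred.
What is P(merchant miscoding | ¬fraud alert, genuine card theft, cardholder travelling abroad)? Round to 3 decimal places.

P(¬fraud alert | genuine card theft, cardholder travelling abroad) = 0.28·0.948 + 0.21·0.052 = 0.265440 + 0.010920 = 0.276360
Restricting to configurations with merchant miscoding present: 0.21·0.052 = 0.010920.
So P(merchant miscoding | ¬fraud alert, genuine card theft, cardholder travelling abroad) = 0.010920/0.276360 ≈ 0.040.

P(merchant miscoding | ¬fraud alert, genuine card theft, cardholder travelling abroad) ≈ 0.040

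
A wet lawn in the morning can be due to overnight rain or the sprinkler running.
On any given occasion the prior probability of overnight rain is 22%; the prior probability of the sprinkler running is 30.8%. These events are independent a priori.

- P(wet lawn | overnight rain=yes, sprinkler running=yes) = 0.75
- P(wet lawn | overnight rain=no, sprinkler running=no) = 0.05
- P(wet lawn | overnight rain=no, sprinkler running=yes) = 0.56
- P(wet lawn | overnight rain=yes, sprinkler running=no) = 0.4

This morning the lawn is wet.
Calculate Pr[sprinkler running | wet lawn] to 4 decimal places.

Pr[sprinkler running | wet lawn] ≈ 0.6784

Sum P(wet lawn|·) weighted by the priors over the 4 (overnight rain, sprinkler running) configurations:
  P(wet lawn) = 0.05*0.78*0.692 + 0.56*0.78*0.308 + 0.4*0.22*0.692 + 0.75*0.22*0.308
        = 0.026988 + 0.134534 + 0.060896 + 0.050820 = 0.273238
Configurations with sprinkler running contribute 0.185354, so
  P(sprinkler running | wet lawn) = 0.185354 / 0.273238 ≈ 0.6784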